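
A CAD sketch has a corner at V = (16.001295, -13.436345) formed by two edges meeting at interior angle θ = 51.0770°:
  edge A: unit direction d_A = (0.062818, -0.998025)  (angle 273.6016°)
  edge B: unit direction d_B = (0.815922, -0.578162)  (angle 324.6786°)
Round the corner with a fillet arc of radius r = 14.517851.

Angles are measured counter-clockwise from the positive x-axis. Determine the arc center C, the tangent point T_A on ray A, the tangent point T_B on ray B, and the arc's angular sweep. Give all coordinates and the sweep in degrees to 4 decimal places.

bisector direction at 299.1401° = (0.486947,-0.873432)
center distance |VC| = r/sin(θ/2) = 14.517851/sin(25.5385°) = 33.674929
C = V + |VC|·bis = (32.3992,-42.8491)
T_A = V + ((C−V)·d_A)·d_A = V + 30.3847·d_A = (17.9100,-43.7611)
T_B = V + ((C−V)·d_B)·d_B = V + 30.3847·d_B = (40.7929,-31.0037)
sweep = 180° − θ = 128.9230°

center=(32.3992,-42.8491) T_A=(17.9100,-43.7611) T_B=(40.7929,-31.0037) sweep=128.9230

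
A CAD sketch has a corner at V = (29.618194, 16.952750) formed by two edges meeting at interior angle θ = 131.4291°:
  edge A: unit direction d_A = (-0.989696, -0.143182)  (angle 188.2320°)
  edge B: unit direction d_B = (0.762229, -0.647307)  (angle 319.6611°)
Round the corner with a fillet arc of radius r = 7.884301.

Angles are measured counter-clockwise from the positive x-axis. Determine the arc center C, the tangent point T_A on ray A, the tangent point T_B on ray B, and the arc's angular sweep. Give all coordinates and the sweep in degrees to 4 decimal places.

bisector direction at 253.9465° = (-0.276534,-0.961004)
center distance |VC| = r/sin(θ/2) = 7.884301/sin(65.7146°) = 8.649736
C = V + |VC|·bis = (27.2262,8.6403)
T_A = V + ((C−V)·d_A)·d_A = V + 3.5575·d_A = (26.0974,16.4434)
T_B = V + ((C−V)·d_B)·d_B = V + 3.5575·d_B = (32.3298,14.6500)
sweep = 180° − θ = 48.5709°

center=(27.2262,8.6403) T_A=(26.0974,16.4434) T_B=(32.3298,14.6500) sweep=48.5709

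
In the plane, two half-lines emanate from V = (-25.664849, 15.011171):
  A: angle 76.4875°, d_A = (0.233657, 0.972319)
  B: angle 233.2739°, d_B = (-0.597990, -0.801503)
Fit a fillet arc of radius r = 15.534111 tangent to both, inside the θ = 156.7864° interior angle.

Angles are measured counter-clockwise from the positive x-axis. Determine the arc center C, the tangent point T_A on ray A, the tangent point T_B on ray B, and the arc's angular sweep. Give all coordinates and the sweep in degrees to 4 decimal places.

center=(-40.0234,21.7431) T_A=(-24.9193,18.1135) T_B=(-27.5728,12.4539) sweep=23.2136

bisector direction at 154.8807° = (-0.905426,0.424504)
center distance |VC| = r/sin(θ/2) = 15.534111/sin(78.3932°) = 15.858393
C = V + |VC|·bis = (-40.0234,21.7431)
T_A = V + ((C−V)·d_A)·d_A = V + 3.1906·d_A = (-24.9193,18.1135)
T_B = V + ((C−V)·d_B)·d_B = V + 3.1906·d_B = (-27.5728,12.4539)
sweep = 180° − θ = 23.2136°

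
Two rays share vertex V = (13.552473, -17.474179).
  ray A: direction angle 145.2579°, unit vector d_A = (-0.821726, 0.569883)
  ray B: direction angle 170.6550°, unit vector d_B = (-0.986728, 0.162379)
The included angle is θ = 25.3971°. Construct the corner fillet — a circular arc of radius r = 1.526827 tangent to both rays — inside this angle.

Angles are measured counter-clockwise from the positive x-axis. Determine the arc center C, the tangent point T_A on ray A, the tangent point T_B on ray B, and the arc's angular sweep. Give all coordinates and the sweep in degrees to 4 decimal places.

bisector direction at 157.9565° = (-0.926899,0.375311)
center distance |VC| = r/sin(θ/2) = 1.526827/sin(12.6985°) = 6.945758
C = V + |VC|·bis = (7.1145,-14.8674)
T_A = V + ((C−V)·d_A)·d_A = V + 6.7759·d_A = (7.9846,-13.6127)
T_B = V + ((C−V)·d_B)·d_B = V + 6.7759·d_B = (6.8665,-16.3739)
sweep = 180° − θ = 154.6029°

center=(7.1145,-14.8674) T_A=(7.9846,-13.6127) T_B=(6.8665,-16.3739) sweep=154.6029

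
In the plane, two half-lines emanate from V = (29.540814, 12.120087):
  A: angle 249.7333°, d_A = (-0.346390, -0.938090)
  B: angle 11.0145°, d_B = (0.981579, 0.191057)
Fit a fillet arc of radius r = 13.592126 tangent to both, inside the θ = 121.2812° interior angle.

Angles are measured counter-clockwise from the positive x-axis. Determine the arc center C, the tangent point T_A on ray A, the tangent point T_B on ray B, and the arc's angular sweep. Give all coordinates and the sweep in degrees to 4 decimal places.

bisector direction at 310.3739° = (0.647773,-0.761833)
center distance |VC| = r/sin(θ/2) = 13.592126/sin(60.6406°) = 15.595144
C = V + |VC|·bis = (39.6429,0.2392)
T_A = V + ((C−V)·d_A)·d_A = V + 7.6461·d_A = (26.8923,4.9474)
T_B = V + ((C−V)·d_B)·d_B = V + 7.6461·d_B = (37.0460,13.5809)
sweep = 180° − θ = 58.7188°

center=(39.6429,0.2392) T_A=(26.8923,4.9474) T_B=(37.0460,13.5809) sweep=58.7188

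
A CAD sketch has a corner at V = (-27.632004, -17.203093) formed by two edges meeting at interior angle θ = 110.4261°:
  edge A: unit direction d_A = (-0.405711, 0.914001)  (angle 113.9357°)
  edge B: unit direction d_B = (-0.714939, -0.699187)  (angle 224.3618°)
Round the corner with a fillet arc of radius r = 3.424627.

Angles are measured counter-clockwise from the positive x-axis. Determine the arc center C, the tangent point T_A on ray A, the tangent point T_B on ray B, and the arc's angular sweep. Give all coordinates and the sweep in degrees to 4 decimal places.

center=(-31.7273,-16.4181) T_A=(-28.5972,-15.0287) T_B=(-29.3329,-18.8665) sweep=69.5739

bisector direction at 169.1488° = (-0.982119,0.188260)
center distance |VC| = r/sin(θ/2) = 3.424627/sin(55.2131°) = 4.169870
C = V + |VC|·bis = (-31.7273,-16.4181)
T_A = V + ((C−V)·d_A)·d_A = V + 2.3790·d_A = (-28.5972,-15.0287)
T_B = V + ((C−V)·d_B)·d_B = V + 2.3790·d_B = (-29.3329,-18.8665)
sweep = 180° − θ = 69.5739°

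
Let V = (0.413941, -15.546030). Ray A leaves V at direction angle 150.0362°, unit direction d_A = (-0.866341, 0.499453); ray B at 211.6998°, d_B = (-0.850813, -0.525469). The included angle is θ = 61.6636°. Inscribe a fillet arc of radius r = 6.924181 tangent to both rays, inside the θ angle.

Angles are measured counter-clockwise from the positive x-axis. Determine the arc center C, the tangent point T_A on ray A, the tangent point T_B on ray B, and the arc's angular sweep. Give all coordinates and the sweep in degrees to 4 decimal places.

bisector direction at 180.8680° = (-0.999885,-0.015149)
center distance |VC| = r/sin(θ/2) = 6.924181/sin(30.8318°) = 13.510082
C = V + |VC|·bis = (-13.0946,-15.7507)
T_A = V + ((C−V)·d_A)·d_A = V + 11.6008·d_A = (-9.6363,-9.7520)
T_B = V + ((C−V)·d_B)·d_B = V + 11.6008·d_B = (-9.4562,-21.6419)
sweep = 180° − θ = 118.3364°

center=(-13.0946,-15.7507) T_A=(-9.6363,-9.7520) T_B=(-9.4562,-21.6419) sweep=118.3364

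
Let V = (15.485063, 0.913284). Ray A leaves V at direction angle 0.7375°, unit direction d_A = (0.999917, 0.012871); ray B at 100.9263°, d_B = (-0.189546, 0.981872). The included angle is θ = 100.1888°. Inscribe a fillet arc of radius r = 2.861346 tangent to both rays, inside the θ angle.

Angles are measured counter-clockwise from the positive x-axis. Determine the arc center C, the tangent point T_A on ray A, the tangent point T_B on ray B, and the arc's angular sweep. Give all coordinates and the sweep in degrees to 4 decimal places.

center=(17.8410,3.8052) T_A=(17.8778,0.9441) T_B=(15.0315,3.2628) sweep=79.8112

bisector direction at 50.8319° = (0.631598,0.775296)
center distance |VC| = r/sin(θ/2) = 2.861346/sin(50.0944°) = 3.730070
C = V + |VC|·bis = (17.8410,3.8052)
T_A = V + ((C−V)·d_A)·d_A = V + 2.3929·d_A = (17.8778,0.9441)
T_B = V + ((C−V)·d_B)·d_B = V + 2.3929·d_B = (15.0315,3.2628)
sweep = 180° − θ = 79.8112°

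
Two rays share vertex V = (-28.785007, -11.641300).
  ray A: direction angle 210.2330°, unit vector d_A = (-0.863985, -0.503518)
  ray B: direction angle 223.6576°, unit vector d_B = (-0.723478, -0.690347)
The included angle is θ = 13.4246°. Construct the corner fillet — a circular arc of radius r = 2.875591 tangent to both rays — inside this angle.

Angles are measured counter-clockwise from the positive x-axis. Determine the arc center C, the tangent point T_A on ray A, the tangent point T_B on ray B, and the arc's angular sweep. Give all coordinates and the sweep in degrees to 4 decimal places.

center=(-48.4472,-26.4285) T_A=(-49.8952,-23.9440) T_B=(-46.4621,-28.5089) sweep=166.5754

bisector direction at 216.9453° = (-0.799210,-0.601052)
center distance |VC| = r/sin(θ/2) = 2.875591/sin(6.7123°) = 24.602104
C = V + |VC|·bis = (-48.4472,-26.4285)
T_A = V + ((C−V)·d_A)·d_A = V + 24.4335·d_A = (-49.8952,-23.9440)
T_B = V + ((C−V)·d_B)·d_B = V + 24.4335·d_B = (-46.4621,-28.5089)
sweep = 180° − θ = 166.5754°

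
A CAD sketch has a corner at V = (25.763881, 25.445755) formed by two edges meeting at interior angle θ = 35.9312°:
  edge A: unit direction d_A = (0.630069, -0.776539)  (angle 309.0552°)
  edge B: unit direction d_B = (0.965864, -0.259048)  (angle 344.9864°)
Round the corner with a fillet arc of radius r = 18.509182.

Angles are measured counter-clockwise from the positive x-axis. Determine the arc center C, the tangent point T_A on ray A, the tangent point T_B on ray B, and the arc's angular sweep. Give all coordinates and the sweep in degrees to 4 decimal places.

center=(76.1026,-7.2186) T_A=(61.7295,-18.8807) T_B=(80.8973,10.6588) sweep=144.0688

bisector direction at 327.0208° = (0.838868,-0.544335)
center distance |VC| = r/sin(θ/2) = 18.509182/sin(17.9656°) = 60.007866
C = V + |VC|·bis = (76.1026,-7.2186)
T_A = V + ((C−V)·d_A)·d_A = V + 57.0820·d_A = (61.7295,-18.8807)
T_B = V + ((C−V)·d_B)·d_B = V + 57.0820·d_B = (80.8973,10.6588)
sweep = 180° − θ = 144.0688°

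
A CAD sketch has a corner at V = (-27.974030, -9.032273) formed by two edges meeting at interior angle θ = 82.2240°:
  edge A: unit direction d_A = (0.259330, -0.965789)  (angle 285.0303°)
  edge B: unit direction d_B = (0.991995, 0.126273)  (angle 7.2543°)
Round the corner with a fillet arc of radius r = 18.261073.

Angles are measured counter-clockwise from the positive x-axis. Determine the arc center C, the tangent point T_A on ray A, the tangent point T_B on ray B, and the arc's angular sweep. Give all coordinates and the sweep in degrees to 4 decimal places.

bisector direction at 326.1423° = (0.830424,-0.557132)
center distance |VC| = r/sin(θ/2) = 18.261073/sin(41.1120°) = 27.772099
C = V + |VC|·bis = (-4.9114,-24.5050)
T_A = V + ((C−V)·d_A)·d_A = V + 20.9242·d_A = (-22.5478,-29.2406)
T_B = V + ((C−V)·d_B)·d_B = V + 20.9242·d_B = (-7.2173,-6.3901)
sweep = 180° − θ = 97.7760°

center=(-4.9114,-24.5050) T_A=(-22.5478,-29.2406) T_B=(-7.2173,-6.3901) sweep=97.7760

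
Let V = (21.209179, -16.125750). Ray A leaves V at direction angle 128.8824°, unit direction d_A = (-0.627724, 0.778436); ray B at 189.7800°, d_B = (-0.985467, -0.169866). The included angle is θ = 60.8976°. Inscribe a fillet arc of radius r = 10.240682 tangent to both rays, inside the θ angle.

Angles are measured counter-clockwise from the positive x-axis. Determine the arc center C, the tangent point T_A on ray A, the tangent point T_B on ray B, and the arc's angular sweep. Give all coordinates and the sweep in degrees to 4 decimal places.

bisector direction at 159.3312° = (-0.935636,0.352965)
center distance |VC| = r/sin(θ/2) = 10.240682/sin(30.4488°) = 20.207823
C = V + |VC|·bis = (2.3020,-8.9931)
T_A = V + ((C−V)·d_A)·d_A = V + 17.4208·d_A = (10.2737,-2.5648)
T_B = V + ((C−V)·d_B)·d_B = V + 17.4208·d_B = (4.0415,-19.0849)
sweep = 180° − θ = 119.1024°

center=(2.3020,-8.9931) T_A=(10.2737,-2.5648) T_B=(4.0415,-19.0849) sweep=119.1024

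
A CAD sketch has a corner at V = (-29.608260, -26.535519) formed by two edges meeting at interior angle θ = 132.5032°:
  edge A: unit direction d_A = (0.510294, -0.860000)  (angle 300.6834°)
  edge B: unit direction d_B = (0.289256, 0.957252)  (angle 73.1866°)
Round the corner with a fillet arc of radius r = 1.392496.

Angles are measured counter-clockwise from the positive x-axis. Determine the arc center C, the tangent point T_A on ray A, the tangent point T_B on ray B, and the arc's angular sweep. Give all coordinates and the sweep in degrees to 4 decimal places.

center=(-28.0981,-26.3518) T_A=(-29.2956,-27.0624) T_B=(-29.4310,-25.9490) sweep=47.4968

bisector direction at 6.9350° = (0.992684,0.120743)
center distance |VC| = r/sin(θ/2) = 1.392496/sin(66.2516°) = 1.521317
C = V + |VC|·bis = (-28.0981,-26.3518)
T_A = V + ((C−V)·d_A)·d_A = V + 0.6127·d_A = (-29.2956,-27.0624)
T_B = V + ((C−V)·d_B)·d_B = V + 0.6127·d_B = (-29.4310,-25.9490)
sweep = 180° − θ = 47.4968°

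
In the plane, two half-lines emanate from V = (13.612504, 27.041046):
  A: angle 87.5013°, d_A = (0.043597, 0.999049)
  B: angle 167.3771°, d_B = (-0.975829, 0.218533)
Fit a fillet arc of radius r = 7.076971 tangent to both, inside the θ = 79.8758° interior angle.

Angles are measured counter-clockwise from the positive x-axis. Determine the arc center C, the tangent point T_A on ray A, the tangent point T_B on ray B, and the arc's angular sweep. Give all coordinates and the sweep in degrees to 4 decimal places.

center=(6.9108,35.7941) T_A=(13.9810,35.4856) T_B=(5.3642,28.8882) sweep=100.1242

bisector direction at 127.4392° = (-0.607919,0.793999)
center distance |VC| = r/sin(θ/2) = 7.076971/sin(39.9379°) = 11.024058
C = V + |VC|·bis = (6.9108,35.7941)
T_A = V + ((C−V)·d_A)·d_A = V + 8.4526·d_A = (13.9810,35.4856)
T_B = V + ((C−V)·d_B)·d_B = V + 8.4526·d_B = (5.3642,28.8882)
sweep = 180° − θ = 100.1242°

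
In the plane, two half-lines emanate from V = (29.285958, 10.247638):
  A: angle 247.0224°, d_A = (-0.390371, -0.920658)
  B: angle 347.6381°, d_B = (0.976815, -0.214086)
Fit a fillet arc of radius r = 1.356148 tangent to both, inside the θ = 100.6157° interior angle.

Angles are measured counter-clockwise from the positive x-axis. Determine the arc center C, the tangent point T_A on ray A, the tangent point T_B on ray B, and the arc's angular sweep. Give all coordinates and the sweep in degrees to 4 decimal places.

bisector direction at 297.3303° = (0.459119,-0.888375)
center distance |VC| = r/sin(θ/2) = 1.356148/sin(50.3079°) = 1.762405
C = V + |VC|·bis = (30.0951,8.6820)
T_A = V + ((C−V)·d_A)·d_A = V + 1.1256·d_A = (28.8466,9.2114)
T_B = V + ((C−V)·d_B)·d_B = V + 1.1256·d_B = (30.3854,10.0067)
sweep = 180° − θ = 79.3843°

center=(30.0951,8.6820) T_A=(28.8466,9.2114) T_B=(30.3854,10.0067) sweep=79.3843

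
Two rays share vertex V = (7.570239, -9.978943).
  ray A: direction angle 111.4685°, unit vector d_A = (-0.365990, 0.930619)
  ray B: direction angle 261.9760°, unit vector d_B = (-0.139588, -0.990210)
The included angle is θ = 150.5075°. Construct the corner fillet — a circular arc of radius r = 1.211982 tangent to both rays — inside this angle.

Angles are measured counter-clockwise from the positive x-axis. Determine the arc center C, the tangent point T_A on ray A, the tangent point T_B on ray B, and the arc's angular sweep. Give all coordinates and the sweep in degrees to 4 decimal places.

center=(6.3256,-10.1256) T_A=(7.4535,-9.6821) T_B=(7.5257,-10.2948) sweep=29.4925

bisector direction at 186.7223° = (-0.993125,-0.117056)
center distance |VC| = r/sin(θ/2) = 1.211982/sin(75.2537°) = 1.253261
C = V + |VC|·bis = (6.3256,-10.1256)
T_A = V + ((C−V)·d_A)·d_A = V + 0.3190·d_A = (7.4535,-9.6821)
T_B = V + ((C−V)·d_B)·d_B = V + 0.3190·d_B = (7.5257,-10.2948)
sweep = 180° − θ = 29.4925°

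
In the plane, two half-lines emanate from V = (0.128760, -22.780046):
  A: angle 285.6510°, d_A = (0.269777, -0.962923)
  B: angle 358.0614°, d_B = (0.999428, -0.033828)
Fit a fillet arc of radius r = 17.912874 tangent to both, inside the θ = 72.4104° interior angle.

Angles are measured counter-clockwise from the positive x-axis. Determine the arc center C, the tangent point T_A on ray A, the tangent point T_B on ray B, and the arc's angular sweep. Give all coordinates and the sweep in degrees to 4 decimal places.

center=(23.9790,-41.5105) T_A=(6.7303,-46.3429) T_B=(24.5849,-23.6078) sweep=107.5896

bisector direction at 321.8562° = (0.786463,-0.617637)
center distance |VC| = r/sin(θ/2) = 17.912874/sin(36.2052°) = 30.325908
C = V + |VC|·bis = (23.9790,-41.5105)
T_A = V + ((C−V)·d_A)·d_A = V + 24.4702·d_A = (6.7303,-46.3429)
T_B = V + ((C−V)·d_B)·d_B = V + 24.4702·d_B = (24.5849,-23.6078)
sweep = 180° − θ = 107.5896°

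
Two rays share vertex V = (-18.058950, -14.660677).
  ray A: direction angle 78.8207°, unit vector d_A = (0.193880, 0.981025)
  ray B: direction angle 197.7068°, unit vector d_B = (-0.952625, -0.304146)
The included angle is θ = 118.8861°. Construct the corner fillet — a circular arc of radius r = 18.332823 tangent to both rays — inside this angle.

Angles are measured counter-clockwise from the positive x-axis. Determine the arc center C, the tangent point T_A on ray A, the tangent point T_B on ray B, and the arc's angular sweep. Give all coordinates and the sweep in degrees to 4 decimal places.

center=(-33.9455,-0.4883) T_A=(-15.9605,-4.0426) T_B=(-28.3696,-17.9526) sweep=61.1139

bisector direction at 138.2638° = (-0.746217,0.665703)
center distance |VC| = r/sin(θ/2) = 18.332823/sin(59.4430°) = 21.289405
C = V + |VC|·bis = (-33.9455,-0.4883)
T_A = V + ((C−V)·d_A)·d_A = V + 10.8234·d_A = (-15.9605,-4.0426)
T_B = V + ((C−V)·d_B)·d_B = V + 10.8234·d_B = (-28.3696,-17.9526)
sweep = 180° − θ = 61.1139°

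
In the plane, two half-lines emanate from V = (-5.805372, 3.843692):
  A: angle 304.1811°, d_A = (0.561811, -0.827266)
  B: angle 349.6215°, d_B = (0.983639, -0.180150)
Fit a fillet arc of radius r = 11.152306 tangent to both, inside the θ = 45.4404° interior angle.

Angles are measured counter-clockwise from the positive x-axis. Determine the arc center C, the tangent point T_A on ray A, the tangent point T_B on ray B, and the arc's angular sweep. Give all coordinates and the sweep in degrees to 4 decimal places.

center=(18.3838,-11.9243) T_A=(9.1579,-18.1898) T_B=(20.3929,-0.9544) sweep=134.5596

bisector direction at 326.9013° = (0.837731,-0.546083)
center distance |VC| = r/sin(θ/2) = 11.152306/sin(22.7202°) = 28.874685
C = V + |VC|·bis = (18.3838,-11.9243)
T_A = V + ((C−V)·d_A)·d_A = V + 26.6341·d_A = (9.1579,-18.1898)
T_B = V + ((C−V)·d_B)·d_B = V + 26.6341·d_B = (20.3929,-0.9544)
sweep = 180° − θ = 134.5596°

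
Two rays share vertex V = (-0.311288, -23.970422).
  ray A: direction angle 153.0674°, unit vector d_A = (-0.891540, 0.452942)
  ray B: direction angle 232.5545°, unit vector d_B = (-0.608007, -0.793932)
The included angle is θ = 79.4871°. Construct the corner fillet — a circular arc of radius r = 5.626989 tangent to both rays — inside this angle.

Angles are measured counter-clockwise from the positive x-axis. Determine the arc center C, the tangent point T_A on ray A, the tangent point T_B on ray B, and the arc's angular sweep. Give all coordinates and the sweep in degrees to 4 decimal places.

bisector direction at 192.8110° = (-0.975107,-0.221735)
center distance |VC| = r/sin(θ/2) = 5.626989/sin(39.7435°) = 8.801075
C = V + |VC|·bis = (-8.8933,-25.9219)
T_A = V + ((C−V)·d_A)·d_A = V + 6.7673·d_A = (-6.3446,-20.9052)
T_B = V + ((C−V)·d_B)·d_B = V + 6.7673·d_B = (-4.4258,-29.3432)
sweep = 180° − θ = 100.5129°

center=(-8.8933,-25.9219) T_A=(-6.3446,-20.9052) T_B=(-4.4258,-29.3432) sweep=100.5129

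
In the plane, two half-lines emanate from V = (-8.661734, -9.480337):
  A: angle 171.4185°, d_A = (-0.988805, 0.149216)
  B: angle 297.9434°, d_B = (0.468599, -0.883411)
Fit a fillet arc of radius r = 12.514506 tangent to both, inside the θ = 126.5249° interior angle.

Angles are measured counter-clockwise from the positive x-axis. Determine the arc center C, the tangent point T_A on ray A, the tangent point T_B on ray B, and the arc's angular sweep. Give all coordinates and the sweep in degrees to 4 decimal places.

bisector direction at 234.6809° = (-0.578129,-0.815945)
center distance |VC| = r/sin(θ/2) = 12.514506/sin(63.2625°) = 14.012801
C = V + |VC|·bis = (-16.7629,-20.9140)
T_A = V + ((C−V)·d_A)·d_A = V + 6.3044·d_A = (-14.8956,-8.5396)
T_B = V + ((C−V)·d_B)·d_B = V + 6.3044·d_B = (-5.7075,-15.0497)
sweep = 180° − θ = 53.4751°

center=(-16.7629,-20.9140) T_A=(-14.8956,-8.5396) T_B=(-5.7075,-15.0497) sweep=53.4751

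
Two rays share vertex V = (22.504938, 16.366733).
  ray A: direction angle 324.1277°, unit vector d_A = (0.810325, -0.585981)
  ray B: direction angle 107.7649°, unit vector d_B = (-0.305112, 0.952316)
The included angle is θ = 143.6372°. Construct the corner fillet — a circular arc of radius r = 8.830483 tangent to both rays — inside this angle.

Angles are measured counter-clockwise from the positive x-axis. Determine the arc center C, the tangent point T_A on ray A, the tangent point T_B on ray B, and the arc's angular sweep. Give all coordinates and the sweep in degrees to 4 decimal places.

bisector direction at 35.9463° = (0.809568,0.587027)
center distance |VC| = r/sin(θ/2) = 8.830483/sin(71.8186°) = 9.294527
C = V + |VC|·bis = (30.0295,21.8229)
T_A = V + ((C−V)·d_A)·d_A = V + 2.9001·d_A = (24.8550,14.6673)
T_B = V + ((C−V)·d_B)·d_B = V + 2.9001·d_B = (21.6201,19.1286)
sweep = 180° − θ = 36.3628°

center=(30.0295,21.8229) T_A=(24.8550,14.6673) T_B=(21.6201,19.1286) sweep=36.3628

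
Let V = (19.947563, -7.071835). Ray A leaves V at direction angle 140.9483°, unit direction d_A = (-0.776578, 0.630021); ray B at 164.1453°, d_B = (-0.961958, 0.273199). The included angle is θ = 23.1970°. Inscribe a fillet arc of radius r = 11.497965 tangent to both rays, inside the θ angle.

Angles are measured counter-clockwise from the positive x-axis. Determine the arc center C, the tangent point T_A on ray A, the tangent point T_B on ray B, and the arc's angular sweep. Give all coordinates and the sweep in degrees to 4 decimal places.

bisector direction at 152.5468° = (-0.887388,0.461024)
center distance |VC| = r/sin(θ/2) = 11.497965/sin(11.5985°) = 57.188932
C = V + |VC|·bis = (-30.8012,19.2936)
T_A = V + ((C−V)·d_A)·d_A = V + 56.0212·d_A = (-23.5572,28.2227)
T_B = V + ((C−V)·d_B)·d_B = V + 56.0212·d_B = (-33.9424,8.2331)
sweep = 180° − θ = 156.8030°

center=(-30.8012,19.2936) T_A=(-23.5572,28.2227) T_B=(-33.9424,8.2331) sweep=156.8030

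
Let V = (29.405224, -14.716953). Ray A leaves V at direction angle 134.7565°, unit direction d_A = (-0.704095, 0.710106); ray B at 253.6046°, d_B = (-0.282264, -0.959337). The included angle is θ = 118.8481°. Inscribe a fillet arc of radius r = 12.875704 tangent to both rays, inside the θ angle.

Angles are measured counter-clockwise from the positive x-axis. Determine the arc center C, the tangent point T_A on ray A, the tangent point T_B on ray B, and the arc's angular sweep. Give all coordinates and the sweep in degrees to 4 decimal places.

center=(14.9058,-18.3806) T_A=(24.0489,-9.3149) T_B=(27.2579,-22.0150) sweep=61.1519

bisector direction at 194.1805° = (-0.969529,-0.244978)
center distance |VC| = r/sin(θ/2) = 12.875704/sin(59.4241°) = 14.955131
C = V + |VC|·bis = (14.9058,-18.3806)
T_A = V + ((C−V)·d_A)·d_A = V + 7.6074·d_A = (24.0489,-9.3149)
T_B = V + ((C−V)·d_B)·d_B = V + 7.6074·d_B = (27.2579,-22.0150)
sweep = 180° − θ = 61.1519°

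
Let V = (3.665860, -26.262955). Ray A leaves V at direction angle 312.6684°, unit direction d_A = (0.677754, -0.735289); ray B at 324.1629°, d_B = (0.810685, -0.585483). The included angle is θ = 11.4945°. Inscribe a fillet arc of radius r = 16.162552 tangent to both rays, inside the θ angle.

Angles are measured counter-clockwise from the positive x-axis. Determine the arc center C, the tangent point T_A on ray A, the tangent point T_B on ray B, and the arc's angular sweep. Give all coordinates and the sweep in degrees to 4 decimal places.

center=(124.3890,-133.3871) T_A=(112.5049,-144.3413) T_B=(133.8519,-120.2843) sweep=168.5055

bisector direction at 318.4157° = (0.747979,-0.663722)
center distance |VC| = r/sin(θ/2) = 16.162552/sin(5.7473°) = 161.399067
C = V + |VC|·bis = (124.3890,-133.3871)
T_A = V + ((C−V)·d_A)·d_A = V + 160.5878·d_A = (112.5049,-144.3413)
T_B = V + ((C−V)·d_B)·d_B = V + 160.5878·d_B = (133.8519,-120.2843)
sweep = 180° − θ = 168.5055°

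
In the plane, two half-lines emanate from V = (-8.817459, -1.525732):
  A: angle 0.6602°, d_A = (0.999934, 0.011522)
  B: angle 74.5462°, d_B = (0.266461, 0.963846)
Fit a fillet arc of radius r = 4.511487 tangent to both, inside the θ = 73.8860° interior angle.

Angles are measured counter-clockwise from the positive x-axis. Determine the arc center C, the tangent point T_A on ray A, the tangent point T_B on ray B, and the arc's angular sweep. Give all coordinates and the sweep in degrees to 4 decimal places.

bisector direction at 37.6032° = (0.792256,0.610189)
center distance |VC| = r/sin(θ/2) = 4.511487/sin(36.9430°) = 7.506381
C = V + |VC|·bis = (-2.8705,3.0546)
T_A = V + ((C−V)·d_A)·d_A = V + 5.9994·d_A = (-2.8185,-1.4566)
T_B = V + ((C−V)·d_B)·d_B = V + 5.9994·d_B = (-7.2189,4.2567)
sweep = 180° − θ = 106.1140°

center=(-2.8705,3.0546) T_A=(-2.8185,-1.4566) T_B=(-7.2189,4.2567) sweep=106.1140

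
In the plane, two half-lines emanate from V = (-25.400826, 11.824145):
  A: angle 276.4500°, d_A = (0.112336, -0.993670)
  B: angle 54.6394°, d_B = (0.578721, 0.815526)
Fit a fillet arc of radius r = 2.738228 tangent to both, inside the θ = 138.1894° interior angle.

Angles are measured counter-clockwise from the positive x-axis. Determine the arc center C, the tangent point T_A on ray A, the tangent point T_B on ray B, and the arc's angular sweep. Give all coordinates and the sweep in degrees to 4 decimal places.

center=(-22.5624,11.0924) T_A=(-25.2833,10.7848) T_B=(-24.7955,12.6771) sweep=41.8106

bisector direction at 345.5447° = (0.968343,-0.249625)
center distance |VC| = r/sin(θ/2) = 2.738228/sin(69.0947°) = 2.931183
C = V + |VC|·bis = (-22.5624,11.0924)
T_A = V + ((C−V)·d_A)·d_A = V + 1.0459·d_A = (-25.2833,10.7848)
T_B = V + ((C−V)·d_B)·d_B = V + 1.0459·d_B = (-24.7955,12.6771)
sweep = 180° − θ = 41.8106°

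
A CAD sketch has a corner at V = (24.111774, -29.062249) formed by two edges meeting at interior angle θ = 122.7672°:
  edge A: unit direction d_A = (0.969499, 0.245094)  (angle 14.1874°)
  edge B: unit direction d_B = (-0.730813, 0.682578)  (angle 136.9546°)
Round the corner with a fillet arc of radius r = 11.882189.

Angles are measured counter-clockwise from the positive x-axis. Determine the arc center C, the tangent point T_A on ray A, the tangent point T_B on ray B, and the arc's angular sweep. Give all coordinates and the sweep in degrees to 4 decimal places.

center=(27.4846,-15.9536) T_A=(30.3968,-27.4734) T_B=(19.3741,-24.6372) sweep=57.2328

bisector direction at 75.5710° = (0.249180,0.968457)
center distance |VC| = r/sin(θ/2) = 11.882189/sin(61.3836°) = 13.535620
C = V + |VC|·bis = (27.4846,-15.9536)
T_A = V + ((C−V)·d_A)·d_A = V + 6.4828·d_A = (30.3968,-27.4734)
T_B = V + ((C−V)·d_B)·d_B = V + 6.4828·d_B = (19.3741,-24.6372)
sweep = 180° − θ = 57.2328°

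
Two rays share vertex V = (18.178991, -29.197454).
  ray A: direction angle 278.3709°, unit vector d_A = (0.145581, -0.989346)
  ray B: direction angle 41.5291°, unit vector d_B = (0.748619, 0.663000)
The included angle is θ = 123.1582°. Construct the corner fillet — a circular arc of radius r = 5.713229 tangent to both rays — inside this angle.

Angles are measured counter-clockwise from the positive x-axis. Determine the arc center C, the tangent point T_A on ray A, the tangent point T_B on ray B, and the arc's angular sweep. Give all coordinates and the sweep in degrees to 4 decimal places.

bisector direction at 339.9500° = (0.939394,-0.342840)
center distance |VC| = r/sin(θ/2) = 5.713229/sin(61.5791°) = 6.496181
C = V + |VC|·bis = (24.2815,-31.4246)
T_A = V + ((C−V)·d_A)·d_A = V + 3.0918·d_A = (18.6291,-32.2563)
T_B = V + ((C−V)·d_B)·d_B = V + 3.0918·d_B = (20.4936,-27.1476)
sweep = 180° − θ = 56.8418°

center=(24.2815,-31.4246) T_A=(18.6291,-32.2563) T_B=(20.4936,-27.1476) sweep=56.8418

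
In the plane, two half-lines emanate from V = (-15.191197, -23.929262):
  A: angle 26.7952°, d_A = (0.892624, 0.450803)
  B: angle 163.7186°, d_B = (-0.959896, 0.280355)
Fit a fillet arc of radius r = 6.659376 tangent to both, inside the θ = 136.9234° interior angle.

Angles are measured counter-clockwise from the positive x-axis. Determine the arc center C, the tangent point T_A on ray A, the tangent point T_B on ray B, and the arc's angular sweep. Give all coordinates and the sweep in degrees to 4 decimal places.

center=(-15.8471,-16.8001) T_A=(-12.8451,-22.7444) T_B=(-17.7141,-23.1924) sweep=43.0766

bisector direction at 95.2569° = (-0.091622,0.995794)
center distance |VC| = r/sin(θ/2) = 6.659376/sin(68.4617°) = 7.159292
C = V + |VC|·bis = (-15.8471,-16.8001)
T_A = V + ((C−V)·d_A)·d_A = V + 2.6283·d_A = (-12.8451,-22.7444)
T_B = V + ((C−V)·d_B)·d_B = V + 2.6283·d_B = (-17.7141,-23.1924)
sweep = 180° − θ = 43.0766°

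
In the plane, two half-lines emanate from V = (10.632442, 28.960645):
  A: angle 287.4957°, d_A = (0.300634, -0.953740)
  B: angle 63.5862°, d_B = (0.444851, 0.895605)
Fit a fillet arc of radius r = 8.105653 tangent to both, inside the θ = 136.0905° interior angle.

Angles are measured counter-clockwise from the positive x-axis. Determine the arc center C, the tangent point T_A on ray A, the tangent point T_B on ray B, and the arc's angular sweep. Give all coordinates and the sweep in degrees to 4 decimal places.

center=(19.3454,28.2812) T_A=(11.6147,25.8443) T_B=(12.0860,31.8870) sweep=43.9095

bisector direction at 355.5410° = (0.996973,-0.077747)
center distance |VC| = r/sin(θ/2) = 8.105653/sin(68.0452°) = 8.739442
C = V + |VC|·bis = (19.3454,28.2812)
T_A = V + ((C−V)·d_A)·d_A = V + 3.2675·d_A = (11.6147,25.8443)
T_B = V + ((C−V)·d_B)·d_B = V + 3.2675·d_B = (12.0860,31.8870)
sweep = 180° − θ = 43.9095°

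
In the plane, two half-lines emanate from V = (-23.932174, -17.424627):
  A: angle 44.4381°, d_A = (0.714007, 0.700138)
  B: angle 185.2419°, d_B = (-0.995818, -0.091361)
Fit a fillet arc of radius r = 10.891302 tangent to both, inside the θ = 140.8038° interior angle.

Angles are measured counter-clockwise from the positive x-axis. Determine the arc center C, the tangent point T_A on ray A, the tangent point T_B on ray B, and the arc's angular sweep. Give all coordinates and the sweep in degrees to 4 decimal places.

center=(-28.7888,-6.9332) T_A=(-21.1634,-14.7096) T_B=(-27.7938,-17.7789) sweep=39.1962

bisector direction at 114.8400° = (-0.420086,0.907484)
center distance |VC| = r/sin(θ/2) = 10.891302/sin(70.4019°) = 11.561050
C = V + |VC|·bis = (-28.7888,-6.9332)
T_A = V + ((C−V)·d_A)·d_A = V + 3.8778·d_A = (-21.1634,-14.7096)
T_B = V + ((C−V)·d_B)·d_B = V + 3.8778·d_B = (-27.7938,-17.7789)
sweep = 180° − θ = 39.1962°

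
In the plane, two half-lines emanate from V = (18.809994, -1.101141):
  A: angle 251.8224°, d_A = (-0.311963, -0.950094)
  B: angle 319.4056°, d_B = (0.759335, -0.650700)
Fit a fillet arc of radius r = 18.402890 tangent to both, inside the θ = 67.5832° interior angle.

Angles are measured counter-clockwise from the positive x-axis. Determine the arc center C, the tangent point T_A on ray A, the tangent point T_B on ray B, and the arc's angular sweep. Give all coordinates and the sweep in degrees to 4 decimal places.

bisector direction at 285.6140° = (0.269155,-0.963097)
center distance |VC| = r/sin(θ/2) = 18.402890/sin(33.7916°) = 33.088381
C = V + |VC|·bis = (27.7159,-32.9685)
T_A = V + ((C−V)·d_A)·d_A = V + 27.4986·d_A = (10.2314,-27.2274)
T_B = V + ((C−V)·d_B)·d_B = V + 27.4986·d_B = (39.6907,-18.9945)
sweep = 180° − θ = 112.4168°

center=(27.7159,-32.9685) T_A=(10.2314,-27.2274) T_B=(39.6907,-18.9945) sweep=112.4168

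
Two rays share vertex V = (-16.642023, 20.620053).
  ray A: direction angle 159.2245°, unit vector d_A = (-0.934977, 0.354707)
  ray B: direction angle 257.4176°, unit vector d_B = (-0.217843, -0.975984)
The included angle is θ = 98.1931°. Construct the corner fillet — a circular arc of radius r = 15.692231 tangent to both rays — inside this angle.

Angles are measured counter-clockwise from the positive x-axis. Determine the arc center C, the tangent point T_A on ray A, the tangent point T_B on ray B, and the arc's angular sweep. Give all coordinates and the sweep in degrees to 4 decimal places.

bisector direction at 208.3210° = (-0.880303,-0.474412)
center distance |VC| = r/sin(θ/2) = 15.692231/sin(49.0966°) = 20.762026
C = V + |VC|·bis = (-34.9189,10.7703)
T_A = V + ((C−V)·d_A)·d_A = V + 13.5947·d_A = (-29.3528,25.4422)
T_B = V + ((C−V)·d_B)·d_B = V + 13.5947·d_B = (-19.6035,7.3519)
sweep = 180° − θ = 81.8069°

center=(-34.9189,10.7703) T_A=(-29.3528,25.4422) T_B=(-19.6035,7.3519) sweep=81.8069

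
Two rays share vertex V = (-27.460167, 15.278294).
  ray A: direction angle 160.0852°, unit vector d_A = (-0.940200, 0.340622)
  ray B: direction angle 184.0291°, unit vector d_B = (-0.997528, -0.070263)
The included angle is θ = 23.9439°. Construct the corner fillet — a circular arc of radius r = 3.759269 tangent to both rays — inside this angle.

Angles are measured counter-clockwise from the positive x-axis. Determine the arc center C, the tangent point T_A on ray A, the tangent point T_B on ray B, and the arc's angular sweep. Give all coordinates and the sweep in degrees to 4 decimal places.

bisector direction at 172.0571° = (-0.990406,0.138185)
center distance |VC| = r/sin(θ/2) = 3.759269/sin(11.9719°) = 18.122828
C = V + |VC|·bis = (-45.4091,17.7826)
T_A = V + ((C−V)·d_A)·d_A = V + 17.7286·d_A = (-44.1286,21.3171)
T_B = V + ((C−V)·d_B)·d_B = V + 17.7286·d_B = (-45.1450,14.0326)
sweep = 180° − θ = 156.0561°

center=(-45.4091,17.7826) T_A=(-44.1286,21.3171) T_B=(-45.1450,14.0326) sweep=156.0561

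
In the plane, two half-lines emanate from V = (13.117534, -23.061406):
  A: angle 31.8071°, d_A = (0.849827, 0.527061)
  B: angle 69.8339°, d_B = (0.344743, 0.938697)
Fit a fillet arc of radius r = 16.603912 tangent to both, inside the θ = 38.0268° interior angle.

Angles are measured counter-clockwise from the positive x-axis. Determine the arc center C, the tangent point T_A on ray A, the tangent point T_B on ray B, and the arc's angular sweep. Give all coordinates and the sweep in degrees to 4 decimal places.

center=(45.3149,16.4453) T_A=(54.0662,2.3348) T_B=(29.7288,22.1694) sweep=141.9732

bisector direction at 50.8205° = (0.631752,0.775171)
center distance |VC| = r/sin(θ/2) = 16.603912/sin(19.0134°) = 50.965189
C = V + |VC|·bis = (45.3149,16.4453)
T_A = V + ((C−V)·d_A)·d_A = V + 48.1847·d_A = (54.0662,2.3348)
T_B = V + ((C−V)·d_B)·d_B = V + 48.1847·d_B = (29.7288,22.1694)
sweep = 180° − θ = 141.9732°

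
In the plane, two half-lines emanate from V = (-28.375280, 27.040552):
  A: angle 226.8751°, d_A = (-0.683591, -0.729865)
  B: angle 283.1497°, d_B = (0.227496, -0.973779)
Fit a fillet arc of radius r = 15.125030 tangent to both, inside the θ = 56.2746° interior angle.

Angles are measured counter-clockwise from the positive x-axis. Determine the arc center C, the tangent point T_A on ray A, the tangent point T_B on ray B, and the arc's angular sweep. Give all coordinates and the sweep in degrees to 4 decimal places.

bisector direction at 255.0124° = (-0.258610,-0.965982)
center distance |VC| = r/sin(θ/2) = 15.125030/sin(28.1373°) = 32.072683
C = V + |VC|·bis = (-36.6696,-3.9411)
T_A = V + ((C−V)·d_A)·d_A = V + 28.2823·d_A = (-47.7088,6.3983)
T_B = V + ((C−V)·d_B)·d_B = V + 28.2823·d_B = (-21.9412,-0.5002)
sweep = 180° − θ = 123.7254°

center=(-36.6696,-3.9411) T_A=(-47.7088,6.3983) T_B=(-21.9412,-0.5002) sweep=123.7254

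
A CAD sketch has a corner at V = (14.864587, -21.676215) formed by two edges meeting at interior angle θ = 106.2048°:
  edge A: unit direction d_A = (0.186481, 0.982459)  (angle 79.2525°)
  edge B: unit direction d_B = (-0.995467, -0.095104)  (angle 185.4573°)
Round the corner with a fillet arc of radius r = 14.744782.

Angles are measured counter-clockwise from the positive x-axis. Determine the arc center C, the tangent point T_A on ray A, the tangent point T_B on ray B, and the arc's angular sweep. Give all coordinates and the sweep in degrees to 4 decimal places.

center=(2.4427,-8.0510) T_A=(16.9289,-10.8007) T_B=(3.8450,-22.7290) sweep=73.7952

bisector direction at 132.3549° = (-0.673721,0.738986)
center distance |VC| = r/sin(θ/2) = 14.744782/sin(53.1024°) = 18.437666
C = V + |VC|·bis = (2.4427,-8.0510)
T_A = V + ((C−V)·d_A)·d_A = V + 11.0697·d_A = (16.9289,-10.8007)
T_B = V + ((C−V)·d_B)·d_B = V + 11.0697·d_B = (3.8450,-22.7290)
sweep = 180° − θ = 73.7952°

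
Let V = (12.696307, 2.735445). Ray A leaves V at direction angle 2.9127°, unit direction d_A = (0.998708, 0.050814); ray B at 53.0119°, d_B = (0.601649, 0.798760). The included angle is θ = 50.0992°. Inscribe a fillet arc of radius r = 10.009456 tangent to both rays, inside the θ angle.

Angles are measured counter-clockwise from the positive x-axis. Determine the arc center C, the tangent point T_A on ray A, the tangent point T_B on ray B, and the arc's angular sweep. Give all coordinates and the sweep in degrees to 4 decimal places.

bisector direction at 27.9623° = (0.883256,0.468890)
center distance |VC| = r/sin(θ/2) = 10.009456/sin(25.0496°) = 23.640512
C = V + |VC|·bis = (33.5769,13.8203)
T_A = V + ((C−V)·d_A)·d_A = V + 21.4169·d_A = (34.0856,3.8237)
T_B = V + ((C−V)·d_B)·d_B = V + 21.4169·d_B = (25.5818,19.8424)
sweep = 180° − θ = 129.9008°

center=(33.5769,13.8203) T_A=(34.0856,3.8237) T_B=(25.5818,19.8424) sweep=129.9008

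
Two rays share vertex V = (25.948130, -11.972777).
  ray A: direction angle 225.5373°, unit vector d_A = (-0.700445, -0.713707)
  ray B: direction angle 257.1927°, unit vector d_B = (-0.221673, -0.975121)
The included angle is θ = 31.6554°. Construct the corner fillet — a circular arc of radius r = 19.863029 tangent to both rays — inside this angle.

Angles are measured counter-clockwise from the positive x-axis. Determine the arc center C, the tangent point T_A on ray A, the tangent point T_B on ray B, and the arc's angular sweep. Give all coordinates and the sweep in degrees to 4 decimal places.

bisector direction at 241.3650° = (-0.479228,-0.877690)
center distance |VC| = r/sin(θ/2) = 19.863029/sin(15.8277°) = 72.826264
C = V + |VC|·bis = (-8.9523,-75.8917)
T_A = V + ((C−V)·d_A)·d_A = V + 70.0651·d_A = (-23.1286,-61.9787)
T_B = V + ((C−V)·d_B)·d_B = V + 70.0651·d_B = (10.4166,-80.2948)
sweep = 180° − θ = 148.3446°

center=(-8.9523,-75.8917) T_A=(-23.1286,-61.9787) T_B=(10.4166,-80.2948) sweep=148.3446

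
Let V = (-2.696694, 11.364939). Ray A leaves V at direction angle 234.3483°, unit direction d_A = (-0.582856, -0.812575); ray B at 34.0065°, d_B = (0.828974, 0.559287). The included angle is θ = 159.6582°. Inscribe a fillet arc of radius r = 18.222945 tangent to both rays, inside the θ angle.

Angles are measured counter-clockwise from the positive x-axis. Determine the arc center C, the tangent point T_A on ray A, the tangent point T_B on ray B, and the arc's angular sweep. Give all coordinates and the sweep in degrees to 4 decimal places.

center=(10.2053,-1.9130) T_A=(-4.6022,8.7084) T_B=(0.0134,13.1934) sweep=20.3418

bisector direction at 314.1774° = (0.696882,-0.717186)
center distance |VC| = r/sin(θ/2) = 18.222945/sin(79.8291°) = 18.513883
C = V + |VC|·bis = (10.2053,-1.9130)
T_A = V + ((C−V)·d_A)·d_A = V + 3.2693·d_A = (-4.6022,8.7084)
T_B = V + ((C−V)·d_B)·d_B = V + 3.2693·d_B = (0.0134,13.1934)
sweep = 180° − θ = 20.3418°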